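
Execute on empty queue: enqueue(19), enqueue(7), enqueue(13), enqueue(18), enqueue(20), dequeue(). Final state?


enqueue(19) -> [19]
enqueue(7) -> [19, 7]
enqueue(13) -> [19, 7, 13]
enqueue(18) -> [19, 7, 13, 18]
enqueue(20) -> [19, 7, 13, 18, 20]
dequeue() returns 19 -> [7, 13, 18, 20]
Final queue (front to back): [7, 13, 18, 20]


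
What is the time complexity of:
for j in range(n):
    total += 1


Per nesting level: O(n) = O(n)
Complexity: O(n)


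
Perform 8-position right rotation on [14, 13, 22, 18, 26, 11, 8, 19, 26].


Right rotate by 8: [13, 22, 18, 26, 11, 8, 19, 26, 14]


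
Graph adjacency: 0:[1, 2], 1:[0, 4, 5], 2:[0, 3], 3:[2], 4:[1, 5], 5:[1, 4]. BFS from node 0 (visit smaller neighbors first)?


BFS queue: start with [0]
Visit order: [0, 1, 2, 4, 5, 3]


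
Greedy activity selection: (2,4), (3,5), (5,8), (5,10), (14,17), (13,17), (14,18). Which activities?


Greedy: pick earliest-ending, then skip overlaps.
Selected (3 activities): [(2, 4), (5, 8), (14, 17)]


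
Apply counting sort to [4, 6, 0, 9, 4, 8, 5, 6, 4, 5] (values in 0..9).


Count array: [1, 0, 0, 0, 3, 2, 2, 0, 1, 1]
Reconstruct: [0, 4, 4, 4, 5, 5, 6, 6, 8, 9]


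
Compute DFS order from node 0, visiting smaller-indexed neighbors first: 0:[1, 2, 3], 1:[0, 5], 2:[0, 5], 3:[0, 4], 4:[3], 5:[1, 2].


DFS stack-based: start with [0]
Visit order: [0, 1, 5, 2, 3, 4]


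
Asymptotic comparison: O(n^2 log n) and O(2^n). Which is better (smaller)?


n^2 log n grows slower than exponential
O(n^2 log n) is asymptotically smaller; O(2^n) grows faster


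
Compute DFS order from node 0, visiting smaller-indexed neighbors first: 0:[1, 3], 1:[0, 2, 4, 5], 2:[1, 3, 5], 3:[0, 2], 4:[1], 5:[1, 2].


DFS stack-based: start with [0]
Visit order: [0, 1, 2, 3, 5, 4]


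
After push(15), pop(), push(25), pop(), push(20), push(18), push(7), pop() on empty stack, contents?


push(15) -> [15]
pop() returns 15 -> []
push(25) -> [25]
pop() returns 25 -> []
push(20) -> [20]
push(18) -> [20, 18]
push(7) -> [20, 18, 7]
pop() returns 7 -> [20, 18]
Final stack (bottom to top): [20, 18]


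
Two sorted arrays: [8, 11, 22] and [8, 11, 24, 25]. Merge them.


Compare heads, take smaller each step.
Merged: [8, 8, 11, 11, 22, 24, 25]


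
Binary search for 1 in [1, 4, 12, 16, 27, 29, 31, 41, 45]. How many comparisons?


Search for 1:
[0,8] mid=4 arr[4]=27
[0,3] mid=1 arr[1]=4
[0,0] mid=0 arr[0]=1
Total: 3 comparisons


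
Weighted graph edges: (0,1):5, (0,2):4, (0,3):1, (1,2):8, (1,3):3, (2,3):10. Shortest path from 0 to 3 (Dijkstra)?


Dijkstra from 0:
Distances: {0: 0, 1: 4, 2: 4, 3: 1}
Shortest distance to 3 = 1, path = [0, 3]


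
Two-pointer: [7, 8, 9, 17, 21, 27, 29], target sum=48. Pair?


Two pointers: lo=0, hi=6
Found pair: (21, 27) summing to 48


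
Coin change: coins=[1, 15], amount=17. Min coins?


dp[0]=0; dp[i]=1+min(dp[i-c] for c in coins)
...dp[12]=12, dp[13]=13, dp[14]=14, dp[15]=1, dp[16]=2, dp[17]=3
Minimum coins for 17 = 3


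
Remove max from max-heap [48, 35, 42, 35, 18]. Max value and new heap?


Max = 48
Replace root with last, heapify down
Resulting heap: [42, 35, 18, 35]


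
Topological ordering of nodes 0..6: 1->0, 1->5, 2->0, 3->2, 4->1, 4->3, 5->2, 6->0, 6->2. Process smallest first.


Kahn's algorithm, process smallest node first
Order: [4, 1, 3, 5, 6, 2, 0]


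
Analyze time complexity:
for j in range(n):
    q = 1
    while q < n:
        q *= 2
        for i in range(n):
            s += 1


Per nesting level: O(n) * O(log n) * O(n) = O(n^2 log n)
Complexity: O(n^2 log n)


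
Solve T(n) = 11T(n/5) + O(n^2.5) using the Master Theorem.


a=11, b=5, c=2.5. log_5(11)=1.490 < c=2.5. Case 3: O(n^c) = O(n^2.500)
Complexity: O(n^2.500)


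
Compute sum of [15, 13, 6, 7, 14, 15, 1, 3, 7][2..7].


Prefix sums: [0, 15, 28, 34, 41, 55, 70, 71, 74, 81]
Sum[2..7] = prefix[8] - prefix[2] = 74 - 28 = 46


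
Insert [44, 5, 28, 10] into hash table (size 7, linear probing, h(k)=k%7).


Insertions: 44->slot 2; 5->slot 5; 28->slot 0; 10->slot 3
Table: [28, None, 44, 10, None, 5, None]


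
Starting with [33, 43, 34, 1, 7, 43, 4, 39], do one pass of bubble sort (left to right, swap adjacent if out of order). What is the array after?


After one pass: [33, 34, 1, 7, 43, 4, 39, 43]


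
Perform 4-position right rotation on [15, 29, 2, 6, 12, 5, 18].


Right rotate by 4: [6, 12, 5, 18, 15, 29, 2]


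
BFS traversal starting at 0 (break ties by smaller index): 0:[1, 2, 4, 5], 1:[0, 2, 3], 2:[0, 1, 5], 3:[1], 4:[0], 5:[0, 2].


BFS queue: start with [0]
Visit order: [0, 1, 2, 4, 5, 3]


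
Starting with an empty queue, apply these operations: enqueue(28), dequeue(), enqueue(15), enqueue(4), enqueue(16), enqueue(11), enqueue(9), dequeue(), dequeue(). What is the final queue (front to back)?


enqueue(28) -> [28]
dequeue() returns 28 -> []
enqueue(15) -> [15]
enqueue(4) -> [15, 4]
enqueue(16) -> [15, 4, 16]
enqueue(11) -> [15, 4, 16, 11]
enqueue(9) -> [15, 4, 16, 11, 9]
dequeue() returns 15 -> [4, 16, 11, 9]
dequeue() returns 4 -> [16, 11, 9]
Final queue (front to back): [16, 11, 9]


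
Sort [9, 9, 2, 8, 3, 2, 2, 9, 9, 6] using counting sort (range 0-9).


Count array: [0, 0, 3, 1, 0, 0, 1, 0, 1, 4]
Reconstruct: [2, 2, 2, 3, 6, 8, 9, 9, 9, 9]


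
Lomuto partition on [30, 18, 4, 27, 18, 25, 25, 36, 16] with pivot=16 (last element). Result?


Elements <= 16 go left of pivot.
Result: [4, 16, 30, 27, 18, 25, 25, 36, 18], pivot at index 1


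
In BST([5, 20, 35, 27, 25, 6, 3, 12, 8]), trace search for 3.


BST root = 5
Search for 3: compare at each node
Path: [5, 3]


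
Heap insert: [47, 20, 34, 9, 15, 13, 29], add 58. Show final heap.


Append 58: [47, 20, 34, 9, 15, 13, 29, 58]
Bubble up: swap idx 7(58) with idx 3(9); swap idx 3(58) with idx 1(20); swap idx 1(58) with idx 0(47)
Result: [58, 47, 34, 20, 15, 13, 29, 9]


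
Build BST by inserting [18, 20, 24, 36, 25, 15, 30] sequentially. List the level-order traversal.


Root = 18; build tree by BST insertion.
Level-Order traversal: [18, 15, 20, 24, 36, 25, 30]


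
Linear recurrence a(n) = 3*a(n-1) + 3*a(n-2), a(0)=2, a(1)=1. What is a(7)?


Build bottom-up:
...a(5)=441, a(6)=1674, a(7)=3*1674+3*441=6345


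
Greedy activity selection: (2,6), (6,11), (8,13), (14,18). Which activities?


Greedy: pick earliest-ending, then skip overlaps.
Selected (3 activities): [(2, 6), (6, 11), (14, 18)]


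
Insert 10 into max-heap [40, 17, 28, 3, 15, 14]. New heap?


Append 10: [40, 17, 28, 3, 15, 14, 10]
Bubble up: no swaps needed
Result: [40, 17, 28, 3, 15, 14, 10]


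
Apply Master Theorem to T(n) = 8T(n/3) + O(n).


a=8, b=3, c=1. log_3(8)=1.893 > c=1. Case 1: O(n^log_b(a)) = O(n^1.893)
Complexity: O(n^1.893)


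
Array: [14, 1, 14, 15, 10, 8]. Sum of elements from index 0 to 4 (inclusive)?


Prefix sums: [0, 14, 15, 29, 44, 54, 62]
Sum[0..4] = prefix[5] - prefix[0] = 54 - 0 = 54


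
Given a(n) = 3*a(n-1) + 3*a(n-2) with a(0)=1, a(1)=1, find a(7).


Build bottom-up:
...a(5)=306, a(6)=1161, a(7)=3*1161+3*306=4401


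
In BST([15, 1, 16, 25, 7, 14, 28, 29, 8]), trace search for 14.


BST root = 15
Search for 14: compare at each node
Path: [15, 1, 7, 14]


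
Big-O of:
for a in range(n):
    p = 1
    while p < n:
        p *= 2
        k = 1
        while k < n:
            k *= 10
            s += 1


Per nesting level: O(n) * O(log n) * O(log n) = O(n (log n)^2)
Complexity: O(n (log n)^2)


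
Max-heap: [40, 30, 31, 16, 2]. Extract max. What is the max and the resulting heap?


Max = 40
Replace root with last, heapify down
Resulting heap: [31, 30, 2, 16]


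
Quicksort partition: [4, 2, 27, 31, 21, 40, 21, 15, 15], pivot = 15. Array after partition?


Elements <= 15 go left of pivot.
Result: [4, 2, 15, 15, 21, 40, 21, 27, 31], pivot at index 3


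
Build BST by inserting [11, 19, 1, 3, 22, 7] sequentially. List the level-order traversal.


Root = 11; build tree by BST insertion.
Level-Order traversal: [11, 1, 19, 3, 22, 7]


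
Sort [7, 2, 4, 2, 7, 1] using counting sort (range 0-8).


Count array: [0, 1, 2, 0, 1, 0, 0, 2, 0]
Reconstruct: [1, 2, 2, 4, 7, 7]


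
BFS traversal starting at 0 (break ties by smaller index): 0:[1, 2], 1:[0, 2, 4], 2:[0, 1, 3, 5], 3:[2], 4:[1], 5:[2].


BFS queue: start with [0]
Visit order: [0, 1, 2, 4, 3, 5]


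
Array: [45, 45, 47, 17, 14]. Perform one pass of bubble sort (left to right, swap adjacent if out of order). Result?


After one pass: [45, 45, 17, 14, 47]


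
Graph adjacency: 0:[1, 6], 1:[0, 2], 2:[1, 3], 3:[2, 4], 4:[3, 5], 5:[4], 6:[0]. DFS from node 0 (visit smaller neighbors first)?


DFS stack-based: start with [0]
Visit order: [0, 1, 2, 3, 4, 5, 6]


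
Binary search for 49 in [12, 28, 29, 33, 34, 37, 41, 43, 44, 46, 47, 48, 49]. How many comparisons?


Search for 49:
[0,12] mid=6 arr[6]=41
[7,12] mid=9 arr[9]=46
[10,12] mid=11 arr[11]=48
[12,12] mid=12 arr[12]=49
Total: 4 comparisons


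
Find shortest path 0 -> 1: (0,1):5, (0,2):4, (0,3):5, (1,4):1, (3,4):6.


Dijkstra from 0:
Distances: {0: 0, 1: 5, 2: 4, 3: 5, 4: 6}
Shortest distance to 1 = 5, path = [0, 1]


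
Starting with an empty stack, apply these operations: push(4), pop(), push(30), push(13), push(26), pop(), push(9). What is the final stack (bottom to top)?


push(4) -> [4]
pop() returns 4 -> []
push(30) -> [30]
push(13) -> [30, 13]
push(26) -> [30, 13, 26]
pop() returns 26 -> [30, 13]
push(9) -> [30, 13, 9]
Final stack (bottom to top): [30, 13, 9]


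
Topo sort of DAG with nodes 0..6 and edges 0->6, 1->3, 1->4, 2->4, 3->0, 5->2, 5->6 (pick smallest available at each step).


Kahn's algorithm, process smallest node first
Order: [1, 3, 0, 5, 2, 4, 6]


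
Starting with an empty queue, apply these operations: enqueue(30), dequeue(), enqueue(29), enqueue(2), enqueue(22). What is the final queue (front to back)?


enqueue(30) -> [30]
dequeue() returns 30 -> []
enqueue(29) -> [29]
enqueue(2) -> [29, 2]
enqueue(22) -> [29, 2, 22]
Final queue (front to back): [29, 2, 22]


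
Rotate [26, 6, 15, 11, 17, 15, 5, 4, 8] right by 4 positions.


Right rotate by 4: [15, 5, 4, 8, 26, 6, 15, 11, 17]


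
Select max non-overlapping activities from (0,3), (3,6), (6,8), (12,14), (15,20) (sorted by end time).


Greedy: pick earliest-ending, then skip overlaps.
Selected (5 activities): [(0, 3), (3, 6), (6, 8), (12, 14), (15, 20)]


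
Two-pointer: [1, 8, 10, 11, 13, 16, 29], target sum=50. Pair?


Two pointers: lo=0, hi=6
No pair sums to 50


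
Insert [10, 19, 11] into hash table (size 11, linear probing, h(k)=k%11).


Insertions: 10->slot 10; 19->slot 8; 11->slot 0
Table: [11, None, None, None, None, None, None, None, 19, None, 10]


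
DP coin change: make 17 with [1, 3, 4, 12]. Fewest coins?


dp[0]=0; dp[i]=1+min(dp[i-c] for c in coins)
...dp[12]=1, dp[13]=2, dp[14]=3, dp[15]=2, dp[16]=2, dp[17]=3
Minimum coins for 17 = 3


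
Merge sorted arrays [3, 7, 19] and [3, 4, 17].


Compare heads, take smaller each step.
Merged: [3, 3, 4, 7, 17, 19]


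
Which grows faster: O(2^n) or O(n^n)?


exponential grows slower than n^n
O(2^n) is asymptotically smaller; O(n^n) grows faster


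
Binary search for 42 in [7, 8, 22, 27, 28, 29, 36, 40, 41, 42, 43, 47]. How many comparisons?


Search for 42:
[0,11] mid=5 arr[5]=29
[6,11] mid=8 arr[8]=41
[9,11] mid=10 arr[10]=43
[9,9] mid=9 arr[9]=42
Total: 4 comparisons


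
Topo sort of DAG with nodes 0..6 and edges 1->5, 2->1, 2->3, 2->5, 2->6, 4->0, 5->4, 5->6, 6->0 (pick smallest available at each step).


Kahn's algorithm, process smallest node first
Order: [2, 1, 3, 5, 4, 6, 0]


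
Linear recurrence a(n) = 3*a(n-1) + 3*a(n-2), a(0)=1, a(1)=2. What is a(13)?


Build bottom-up:
...a(11)=1416933, a(12)=5372001, a(13)=3*5372001+3*1416933=20366802


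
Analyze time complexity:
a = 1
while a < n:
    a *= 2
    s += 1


Per nesting level: O(log n) = O(log n)
Complexity: O(log n)


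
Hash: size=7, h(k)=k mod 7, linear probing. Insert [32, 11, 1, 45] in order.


Insertions: 32->slot 4; 11->slot 5; 1->slot 1; 45->slot 3
Table: [None, 1, None, 45, 32, 11, None]


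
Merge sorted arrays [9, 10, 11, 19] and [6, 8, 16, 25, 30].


Compare heads, take smaller each step.
Merged: [6, 8, 9, 10, 11, 16, 19, 25, 30]


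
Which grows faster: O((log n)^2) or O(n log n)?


polylogarithmic grows slower than linearithmic
O((log n)^2) is asymptotically smaller; O(n log n) grows faster


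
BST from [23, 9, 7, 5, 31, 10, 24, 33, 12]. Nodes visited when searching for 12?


BST root = 23
Search for 12: compare at each node
Path: [23, 9, 10, 12]


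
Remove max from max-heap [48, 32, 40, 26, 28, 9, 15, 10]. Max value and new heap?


Max = 48
Replace root with last, heapify down
Resulting heap: [40, 32, 15, 26, 28, 9, 10]


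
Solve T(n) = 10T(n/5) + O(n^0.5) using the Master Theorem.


a=10, b=5, c=0.5. log_5(10)=1.431 > c=0.5. Case 1: O(n^log_b(a)) = O(n^1.431)
Complexity: O(n^1.431)


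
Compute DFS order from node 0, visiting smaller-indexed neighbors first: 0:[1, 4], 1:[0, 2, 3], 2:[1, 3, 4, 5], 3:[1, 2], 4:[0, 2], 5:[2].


DFS stack-based: start with [0]
Visit order: [0, 1, 2, 3, 4, 5]


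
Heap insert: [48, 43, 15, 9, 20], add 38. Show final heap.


Append 38: [48, 43, 15, 9, 20, 38]
Bubble up: swap idx 5(38) with idx 2(15)
Result: [48, 43, 38, 9, 20, 15]


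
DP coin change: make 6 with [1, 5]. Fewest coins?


dp[0]=0; dp[i]=1+min(dp[i-c] for c in coins)
...dp[1]=1, dp[2]=2, dp[3]=3, dp[4]=4, dp[5]=1, dp[6]=2
Minimum coins for 6 = 2


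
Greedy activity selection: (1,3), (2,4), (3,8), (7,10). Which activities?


Greedy: pick earliest-ending, then skip overlaps.
Selected (2 activities): [(1, 3), (3, 8)]


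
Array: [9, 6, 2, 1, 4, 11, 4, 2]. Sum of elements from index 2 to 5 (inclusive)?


Prefix sums: [0, 9, 15, 17, 18, 22, 33, 37, 39]
Sum[2..5] = prefix[6] - prefix[2] = 33 - 15 = 18


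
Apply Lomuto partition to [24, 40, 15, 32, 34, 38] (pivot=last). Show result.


Elements <= 38 go left of pivot.
Result: [24, 15, 32, 34, 38, 40], pivot at index 4


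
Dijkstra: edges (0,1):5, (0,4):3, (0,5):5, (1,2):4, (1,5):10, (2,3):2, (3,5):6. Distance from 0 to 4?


Dijkstra from 0:
Distances: {0: 0, 1: 5, 2: 9, 3: 11, 4: 3, 5: 5}
Shortest distance to 4 = 3, path = [0, 4]


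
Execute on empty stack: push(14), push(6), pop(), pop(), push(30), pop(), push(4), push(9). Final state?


push(14) -> [14]
push(6) -> [14, 6]
pop() returns 6 -> [14]
pop() returns 14 -> []
push(30) -> [30]
pop() returns 30 -> []
push(4) -> [4]
push(9) -> [4, 9]
Final stack (bottom to top): [4, 9]


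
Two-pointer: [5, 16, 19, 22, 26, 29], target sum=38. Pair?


Two pointers: lo=0, hi=5
Found pair: (16, 22) summing to 38


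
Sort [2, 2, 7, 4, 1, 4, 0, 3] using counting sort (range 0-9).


Count array: [1, 1, 2, 1, 2, 0, 0, 1, 0, 0]
Reconstruct: [0, 1, 2, 2, 3, 4, 4, 7]


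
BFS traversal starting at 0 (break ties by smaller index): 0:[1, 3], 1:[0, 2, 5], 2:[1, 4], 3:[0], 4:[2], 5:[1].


BFS queue: start with [0]
Visit order: [0, 1, 3, 2, 5, 4]


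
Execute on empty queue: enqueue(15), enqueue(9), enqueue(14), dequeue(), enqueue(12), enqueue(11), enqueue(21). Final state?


enqueue(15) -> [15]
enqueue(9) -> [15, 9]
enqueue(14) -> [15, 9, 14]
dequeue() returns 15 -> [9, 14]
enqueue(12) -> [9, 14, 12]
enqueue(11) -> [9, 14, 12, 11]
enqueue(21) -> [9, 14, 12, 11, 21]
Final queue (front to back): [9, 14, 12, 11, 21]


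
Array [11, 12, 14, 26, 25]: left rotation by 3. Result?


Left rotate by 3: [26, 25, 11, 12, 14]


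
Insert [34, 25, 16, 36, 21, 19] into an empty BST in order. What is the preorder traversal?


Root = 34; build tree by BST insertion.
Preorder traversal: [34, 25, 16, 21, 19, 36]


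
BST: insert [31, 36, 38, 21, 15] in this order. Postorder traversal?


Root = 31; build tree by BST insertion.
Postorder traversal: [15, 21, 38, 36, 31]


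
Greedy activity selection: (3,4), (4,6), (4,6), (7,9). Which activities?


Greedy: pick earliest-ending, then skip overlaps.
Selected (3 activities): [(3, 4), (4, 6), (7, 9)]


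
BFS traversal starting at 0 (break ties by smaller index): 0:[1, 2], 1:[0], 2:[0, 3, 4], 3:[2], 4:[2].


BFS queue: start with [0]
Visit order: [0, 1, 2, 3, 4]


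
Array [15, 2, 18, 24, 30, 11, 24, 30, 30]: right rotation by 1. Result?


Right rotate by 1: [30, 15, 2, 18, 24, 30, 11, 24, 30]


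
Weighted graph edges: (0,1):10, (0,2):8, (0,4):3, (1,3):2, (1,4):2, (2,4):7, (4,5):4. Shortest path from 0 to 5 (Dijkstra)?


Dijkstra from 0:
Distances: {0: 0, 1: 5, 2: 8, 3: 7, 4: 3, 5: 7}
Shortest distance to 5 = 7, path = [0, 4, 5]


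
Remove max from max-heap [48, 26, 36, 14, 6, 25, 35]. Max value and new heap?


Max = 48
Replace root with last, heapify down
Resulting heap: [36, 26, 35, 14, 6, 25]


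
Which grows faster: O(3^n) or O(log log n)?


double-logarithmic grows slower than exponential (base 3)
O(log log n) is asymptotically smaller; O(3^n) grows faster


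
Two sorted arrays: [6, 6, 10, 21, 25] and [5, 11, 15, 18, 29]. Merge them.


Compare heads, take smaller each step.
Merged: [5, 6, 6, 10, 11, 15, 18, 21, 25, 29]


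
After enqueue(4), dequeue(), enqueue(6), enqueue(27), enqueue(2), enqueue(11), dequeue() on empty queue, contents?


enqueue(4) -> [4]
dequeue() returns 4 -> []
enqueue(6) -> [6]
enqueue(27) -> [6, 27]
enqueue(2) -> [6, 27, 2]
enqueue(11) -> [6, 27, 2, 11]
dequeue() returns 6 -> [27, 2, 11]
Final queue (front to back): [27, 2, 11]


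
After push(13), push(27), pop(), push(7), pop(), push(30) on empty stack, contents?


push(13) -> [13]
push(27) -> [13, 27]
pop() returns 27 -> [13]
push(7) -> [13, 7]
pop() returns 7 -> [13]
push(30) -> [13, 30]
Final stack (bottom to top): [13, 30]


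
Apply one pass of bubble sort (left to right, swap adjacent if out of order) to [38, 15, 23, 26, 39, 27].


After one pass: [15, 23, 26, 38, 27, 39]


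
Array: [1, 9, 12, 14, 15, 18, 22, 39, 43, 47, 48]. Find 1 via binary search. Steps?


Search for 1:
[0,10] mid=5 arr[5]=18
[0,4] mid=2 arr[2]=12
[0,1] mid=0 arr[0]=1
Total: 3 comparisons


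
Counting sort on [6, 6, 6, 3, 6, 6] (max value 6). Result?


Count array: [0, 0, 0, 1, 0, 0, 5]
Reconstruct: [3, 6, 6, 6, 6, 6]


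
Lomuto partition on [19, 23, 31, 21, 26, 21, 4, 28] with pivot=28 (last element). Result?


Elements <= 28 go left of pivot.
Result: [19, 23, 21, 26, 21, 4, 28, 31], pivot at index 6


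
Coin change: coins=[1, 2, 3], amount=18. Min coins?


dp[0]=0; dp[i]=1+min(dp[i-c] for c in coins)
...dp[13]=5, dp[14]=5, dp[15]=5, dp[16]=6, dp[17]=6, dp[18]=6
Minimum coins for 18 = 6


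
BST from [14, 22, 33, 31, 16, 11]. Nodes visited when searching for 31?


BST root = 14
Search for 31: compare at each node
Path: [14, 22, 33, 31]


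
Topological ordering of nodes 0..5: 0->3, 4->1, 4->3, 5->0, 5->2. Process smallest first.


Kahn's algorithm, process smallest node first
Order: [4, 1, 5, 0, 2, 3]


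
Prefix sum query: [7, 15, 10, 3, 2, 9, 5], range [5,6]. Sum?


Prefix sums: [0, 7, 22, 32, 35, 37, 46, 51]
Sum[5..6] = prefix[7] - prefix[5] = 51 - 37 = 14


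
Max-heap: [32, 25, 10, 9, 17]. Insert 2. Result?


Append 2: [32, 25, 10, 9, 17, 2]
Bubble up: no swaps needed
Result: [32, 25, 10, 9, 17, 2]


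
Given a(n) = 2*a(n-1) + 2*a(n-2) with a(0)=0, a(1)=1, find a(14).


Build bottom-up:
...a(12)=49920, a(13)=136384, a(14)=2*136384+2*49920=372608


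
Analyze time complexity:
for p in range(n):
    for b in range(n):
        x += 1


Per nesting level: O(n) * O(n) = O(n^2)
Complexity: O(n^2)


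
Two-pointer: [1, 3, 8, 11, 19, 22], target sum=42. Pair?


Two pointers: lo=0, hi=5
No pair sums to 42


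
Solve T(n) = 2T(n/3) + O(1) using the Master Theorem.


a=2, b=3, c=0. log_3(2)=0.631 > c=0. Case 1: O(n^log_b(a)) = O(n^0.631)
Complexity: O(n^0.631)


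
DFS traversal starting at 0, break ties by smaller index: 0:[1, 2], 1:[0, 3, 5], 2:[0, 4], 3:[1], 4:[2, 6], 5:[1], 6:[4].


DFS stack-based: start with [0]
Visit order: [0, 1, 3, 5, 2, 4, 6]


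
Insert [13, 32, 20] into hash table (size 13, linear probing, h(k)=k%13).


Insertions: 13->slot 0; 32->slot 6; 20->slot 7
Table: [13, None, None, None, None, None, 32, 20, None, None, None, None, None]


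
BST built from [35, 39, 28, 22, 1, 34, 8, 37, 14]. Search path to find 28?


BST root = 35
Search for 28: compare at each node
Path: [35, 28]


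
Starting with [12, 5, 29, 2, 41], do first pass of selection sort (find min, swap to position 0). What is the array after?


After one pass: [2, 5, 29, 12, 41]


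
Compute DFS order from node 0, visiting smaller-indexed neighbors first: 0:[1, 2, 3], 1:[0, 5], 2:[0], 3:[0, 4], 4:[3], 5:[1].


DFS stack-based: start with [0]
Visit order: [0, 1, 5, 2, 3, 4]


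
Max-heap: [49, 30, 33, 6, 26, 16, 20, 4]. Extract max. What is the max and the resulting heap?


Max = 49
Replace root with last, heapify down
Resulting heap: [33, 30, 20, 6, 26, 16, 4]


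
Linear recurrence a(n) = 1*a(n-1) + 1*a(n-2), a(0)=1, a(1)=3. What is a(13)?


Build bottom-up:
...a(11)=322, a(12)=521, a(13)=1*521+1*322=843


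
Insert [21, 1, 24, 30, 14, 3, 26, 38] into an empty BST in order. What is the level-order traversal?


Root = 21; build tree by BST insertion.
Level-Order traversal: [21, 1, 24, 14, 30, 3, 26, 38]


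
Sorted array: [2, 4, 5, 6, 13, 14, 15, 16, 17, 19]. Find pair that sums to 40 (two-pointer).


Two pointers: lo=0, hi=9
No pair sums to 40


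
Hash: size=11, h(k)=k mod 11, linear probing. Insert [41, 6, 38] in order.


Insertions: 41->slot 8; 6->slot 6; 38->slot 5
Table: [None, None, None, None, None, 38, 6, None, 41, None, None]


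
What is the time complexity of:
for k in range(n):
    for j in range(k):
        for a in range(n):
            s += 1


Per nesting level: O(n) * O(n) [triangular over k] * O(n) = O(n^3)
Complexity: O(n^3)


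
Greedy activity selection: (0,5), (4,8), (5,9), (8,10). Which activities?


Greedy: pick earliest-ending, then skip overlaps.
Selected (2 activities): [(0, 5), (5, 9)]


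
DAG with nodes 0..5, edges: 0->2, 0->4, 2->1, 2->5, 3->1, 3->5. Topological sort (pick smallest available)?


Kahn's algorithm, process smallest node first
Order: [0, 2, 3, 1, 4, 5]


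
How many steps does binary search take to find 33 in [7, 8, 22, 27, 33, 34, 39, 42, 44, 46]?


Search for 33:
[0,9] mid=4 arr[4]=33
Total: 1 comparisons


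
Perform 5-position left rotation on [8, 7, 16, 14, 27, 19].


Left rotate by 5: [19, 8, 7, 16, 14, 27]


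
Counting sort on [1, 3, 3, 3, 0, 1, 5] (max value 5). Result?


Count array: [1, 2, 0, 3, 0, 1]
Reconstruct: [0, 1, 1, 3, 3, 3, 5]


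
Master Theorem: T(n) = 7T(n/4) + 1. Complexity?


a=7, b=4, c=0. log_4(7)=1.404 > c=0. Case 1: O(n^log_b(a)) = O(n^1.404)
Complexity: O(n^1.404)


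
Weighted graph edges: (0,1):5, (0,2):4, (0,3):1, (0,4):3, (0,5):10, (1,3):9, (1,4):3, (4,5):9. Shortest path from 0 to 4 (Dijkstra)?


Dijkstra from 0:
Distances: {0: 0, 1: 5, 2: 4, 3: 1, 4: 3, 5: 10}
Shortest distance to 4 = 3, path = [0, 4]


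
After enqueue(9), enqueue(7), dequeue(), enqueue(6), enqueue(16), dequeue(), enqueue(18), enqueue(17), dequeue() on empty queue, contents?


enqueue(9) -> [9]
enqueue(7) -> [9, 7]
dequeue() returns 9 -> [7]
enqueue(6) -> [7, 6]
enqueue(16) -> [7, 6, 16]
dequeue() returns 7 -> [6, 16]
enqueue(18) -> [6, 16, 18]
enqueue(17) -> [6, 16, 18, 17]
dequeue() returns 6 -> [16, 18, 17]
Final queue (front to back): [16, 18, 17]


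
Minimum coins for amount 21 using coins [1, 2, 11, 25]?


dp[0]=0; dp[i]=1+min(dp[i-c] for c in coins)
...dp[16]=4, dp[17]=4, dp[18]=5, dp[19]=5, dp[20]=6, dp[21]=6
Minimum coins for 21 = 6


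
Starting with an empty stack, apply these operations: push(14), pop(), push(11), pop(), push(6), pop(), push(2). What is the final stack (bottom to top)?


push(14) -> [14]
pop() returns 14 -> []
push(11) -> [11]
pop() returns 11 -> []
push(6) -> [6]
pop() returns 6 -> []
push(2) -> [2]
Final stack (bottom to top): [2]


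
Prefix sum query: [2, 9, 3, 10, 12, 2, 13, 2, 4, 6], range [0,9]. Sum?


Prefix sums: [0, 2, 11, 14, 24, 36, 38, 51, 53, 57, 63]
Sum[0..9] = prefix[10] - prefix[0] = 63 - 0 = 63


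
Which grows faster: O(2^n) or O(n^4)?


quartic grows slower than exponential
O(n^4) is asymptotically smaller; O(2^n) grows faster


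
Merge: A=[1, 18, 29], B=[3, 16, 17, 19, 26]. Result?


Compare heads, take smaller each step.
Merged: [1, 3, 16, 17, 18, 19, 26, 29]


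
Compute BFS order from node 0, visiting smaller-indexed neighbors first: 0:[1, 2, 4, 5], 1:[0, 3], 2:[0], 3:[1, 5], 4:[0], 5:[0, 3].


BFS queue: start with [0]
Visit order: [0, 1, 2, 4, 5, 3]


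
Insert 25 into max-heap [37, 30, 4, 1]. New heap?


Append 25: [37, 30, 4, 1, 25]
Bubble up: no swaps needed
Result: [37, 30, 4, 1, 25]


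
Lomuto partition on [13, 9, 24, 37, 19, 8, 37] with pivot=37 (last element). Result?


Elements <= 37 go left of pivot.
Result: [13, 9, 24, 37, 19, 8, 37], pivot at index 6


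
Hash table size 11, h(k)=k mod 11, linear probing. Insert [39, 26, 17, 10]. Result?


Insertions: 39->slot 6; 26->slot 4; 17->slot 7; 10->slot 10
Table: [None, None, None, None, 26, None, 39, 17, None, None, 10]


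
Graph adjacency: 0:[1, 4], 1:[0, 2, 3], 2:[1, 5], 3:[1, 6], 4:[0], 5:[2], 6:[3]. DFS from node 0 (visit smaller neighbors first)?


DFS stack-based: start with [0]
Visit order: [0, 1, 2, 5, 3, 6, 4]


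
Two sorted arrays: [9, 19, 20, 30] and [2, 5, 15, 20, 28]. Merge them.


Compare heads, take smaller each step.
Merged: [2, 5, 9, 15, 19, 20, 20, 28, 30]


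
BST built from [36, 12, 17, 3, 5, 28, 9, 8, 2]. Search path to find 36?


BST root = 36
Search for 36: compare at each node
Path: [36]


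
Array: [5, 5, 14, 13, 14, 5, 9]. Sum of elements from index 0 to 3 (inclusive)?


Prefix sums: [0, 5, 10, 24, 37, 51, 56, 65]
Sum[0..3] = prefix[4] - prefix[0] = 37 - 0 = 37


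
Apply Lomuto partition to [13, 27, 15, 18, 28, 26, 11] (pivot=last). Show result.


Elements <= 11 go left of pivot.
Result: [11, 27, 15, 18, 28, 26, 13], pivot at index 0


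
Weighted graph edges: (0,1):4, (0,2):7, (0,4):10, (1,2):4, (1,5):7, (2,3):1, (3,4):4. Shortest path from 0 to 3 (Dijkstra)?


Dijkstra from 0:
Distances: {0: 0, 1: 4, 2: 7, 3: 8, 4: 10, 5: 11}
Shortest distance to 3 = 8, path = [0, 2, 3]


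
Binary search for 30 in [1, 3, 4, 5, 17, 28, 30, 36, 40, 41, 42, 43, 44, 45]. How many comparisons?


Search for 30:
[0,13] mid=6 arr[6]=30
Total: 1 comparisons


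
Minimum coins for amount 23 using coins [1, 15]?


dp[0]=0; dp[i]=1+min(dp[i-c] for c in coins)
...dp[18]=4, dp[19]=5, dp[20]=6, dp[21]=7, dp[22]=8, dp[23]=9
Minimum coins for 23 = 9


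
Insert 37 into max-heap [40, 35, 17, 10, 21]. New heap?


Append 37: [40, 35, 17, 10, 21, 37]
Bubble up: swap idx 5(37) with idx 2(17)
Result: [40, 35, 37, 10, 21, 17]


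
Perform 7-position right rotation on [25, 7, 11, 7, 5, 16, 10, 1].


Right rotate by 7: [7, 11, 7, 5, 16, 10, 1, 25]


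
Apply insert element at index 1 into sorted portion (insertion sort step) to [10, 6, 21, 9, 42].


After one pass: [6, 10, 21, 9, 42]


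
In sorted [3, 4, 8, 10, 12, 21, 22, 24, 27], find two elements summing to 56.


Two pointers: lo=0, hi=8
No pair sums to 56


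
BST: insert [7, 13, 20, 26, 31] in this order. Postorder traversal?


Root = 7; build tree by BST insertion.
Postorder traversal: [31, 26, 20, 13, 7]


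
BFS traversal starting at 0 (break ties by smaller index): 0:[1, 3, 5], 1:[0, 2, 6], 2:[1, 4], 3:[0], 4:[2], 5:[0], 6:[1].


BFS queue: start with [0]
Visit order: [0, 1, 3, 5, 2, 6, 4]


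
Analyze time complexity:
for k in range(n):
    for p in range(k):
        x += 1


Per nesting level: O(n) * O(n) [triangular over k] = O(n^2)
Complexity: O(n^2)


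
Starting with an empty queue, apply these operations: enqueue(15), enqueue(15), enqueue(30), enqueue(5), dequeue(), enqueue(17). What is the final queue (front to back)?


enqueue(15) -> [15]
enqueue(15) -> [15, 15]
enqueue(30) -> [15, 15, 30]
enqueue(5) -> [15, 15, 30, 5]
dequeue() returns 15 -> [15, 30, 5]
enqueue(17) -> [15, 30, 5, 17]
Final queue (front to back): [15, 30, 5, 17]


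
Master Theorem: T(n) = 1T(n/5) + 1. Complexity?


a=1, b=5, c=0. log_5(1)=0 = c=0. Case 2: O(n^c log n) = O(log n)
Complexity: O(log n)


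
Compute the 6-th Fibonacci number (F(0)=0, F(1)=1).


F(n)=F(n-1)+F(n-2)
...F(4)=3, F(5)=5, F(6)=8


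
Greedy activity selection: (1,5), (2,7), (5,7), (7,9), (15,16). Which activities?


Greedy: pick earliest-ending, then skip overlaps.
Selected (4 activities): [(1, 5), (5, 7), (7, 9), (15, 16)]


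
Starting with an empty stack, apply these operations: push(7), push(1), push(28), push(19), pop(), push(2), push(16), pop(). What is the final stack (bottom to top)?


push(7) -> [7]
push(1) -> [7, 1]
push(28) -> [7, 1, 28]
push(19) -> [7, 1, 28, 19]
pop() returns 19 -> [7, 1, 28]
push(2) -> [7, 1, 28, 2]
push(16) -> [7, 1, 28, 2, 16]
pop() returns 16 -> [7, 1, 28, 2]
Final stack (bottom to top): [7, 1, 28, 2]


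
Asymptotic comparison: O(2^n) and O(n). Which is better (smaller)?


linear grows slower than exponential
O(n) is asymptotically smaller; O(2^n) grows faster


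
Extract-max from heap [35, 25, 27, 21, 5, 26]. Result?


Max = 35
Replace root with last, heapify down
Resulting heap: [27, 25, 26, 21, 5]


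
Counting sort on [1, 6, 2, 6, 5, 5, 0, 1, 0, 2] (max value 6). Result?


Count array: [2, 2, 2, 0, 0, 2, 2]
Reconstruct: [0, 0, 1, 1, 2, 2, 5, 5, 6, 6]


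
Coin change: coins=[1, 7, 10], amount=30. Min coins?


dp[0]=0; dp[i]=1+min(dp[i-c] for c in coins)
...dp[25]=4, dp[26]=5, dp[27]=3, dp[28]=4, dp[29]=5, dp[30]=3
Minimum coins for 30 = 3


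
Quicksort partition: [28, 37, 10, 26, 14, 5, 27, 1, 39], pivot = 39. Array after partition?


Elements <= 39 go left of pivot.
Result: [28, 37, 10, 26, 14, 5, 27, 1, 39], pivot at index 8


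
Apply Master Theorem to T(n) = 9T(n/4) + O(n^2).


a=9, b=4, c=2. log_4(9)=1.585 < c=2. Case 3: O(n^c) = O(n^2)
Complexity: O(n^2)


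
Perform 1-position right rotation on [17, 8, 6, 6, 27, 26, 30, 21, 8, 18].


Right rotate by 1: [18, 17, 8, 6, 6, 27, 26, 30, 21, 8]


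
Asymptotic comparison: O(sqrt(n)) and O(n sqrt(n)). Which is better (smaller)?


sublinear grows slower than n^1.5
O(sqrt(n)) is asymptotically smaller; O(n sqrt(n)) grows faster


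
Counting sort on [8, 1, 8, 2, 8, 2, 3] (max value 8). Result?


Count array: [0, 1, 2, 1, 0, 0, 0, 0, 3]
Reconstruct: [1, 2, 2, 3, 8, 8, 8]


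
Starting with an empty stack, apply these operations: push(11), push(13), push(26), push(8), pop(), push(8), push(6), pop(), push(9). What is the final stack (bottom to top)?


push(11) -> [11]
push(13) -> [11, 13]
push(26) -> [11, 13, 26]
push(8) -> [11, 13, 26, 8]
pop() returns 8 -> [11, 13, 26]
push(8) -> [11, 13, 26, 8]
push(6) -> [11, 13, 26, 8, 6]
pop() returns 6 -> [11, 13, 26, 8]
push(9) -> [11, 13, 26, 8, 9]
Final stack (bottom to top): [11, 13, 26, 8, 9]


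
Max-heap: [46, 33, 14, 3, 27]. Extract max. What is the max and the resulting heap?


Max = 46
Replace root with last, heapify down
Resulting heap: [33, 27, 14, 3]


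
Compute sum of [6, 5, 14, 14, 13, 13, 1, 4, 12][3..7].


Prefix sums: [0, 6, 11, 25, 39, 52, 65, 66, 70, 82]
Sum[3..7] = prefix[8] - prefix[3] = 70 - 25 = 45


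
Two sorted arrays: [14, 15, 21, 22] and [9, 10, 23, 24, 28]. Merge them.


Compare heads, take smaller each step.
Merged: [9, 10, 14, 15, 21, 22, 23, 24, 28]


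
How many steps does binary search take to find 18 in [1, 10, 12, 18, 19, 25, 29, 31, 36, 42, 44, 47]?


Search for 18:
[0,11] mid=5 arr[5]=25
[0,4] mid=2 arr[2]=12
[3,4] mid=3 arr[3]=18
Total: 3 comparisons


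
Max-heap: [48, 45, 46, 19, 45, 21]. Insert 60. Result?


Append 60: [48, 45, 46, 19, 45, 21, 60]
Bubble up: swap idx 6(60) with idx 2(46); swap idx 2(60) with idx 0(48)
Result: [60, 45, 48, 19, 45, 21, 46]


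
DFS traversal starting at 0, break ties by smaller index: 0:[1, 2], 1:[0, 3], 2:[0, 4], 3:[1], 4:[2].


DFS stack-based: start with [0]
Visit order: [0, 1, 3, 2, 4]


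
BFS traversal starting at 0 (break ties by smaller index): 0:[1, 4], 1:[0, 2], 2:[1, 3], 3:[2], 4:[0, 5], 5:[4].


BFS queue: start with [0]
Visit order: [0, 1, 4, 2, 5, 3]


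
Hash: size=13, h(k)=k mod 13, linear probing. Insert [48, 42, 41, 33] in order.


Insertions: 48->slot 9; 42->slot 3; 41->slot 2; 33->slot 7
Table: [None, None, 41, 42, None, None, None, 33, None, 48, None, None, None]


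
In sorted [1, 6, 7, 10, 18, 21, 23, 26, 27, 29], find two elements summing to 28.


Two pointers: lo=0, hi=9
Found pair: (1, 27) summing to 28


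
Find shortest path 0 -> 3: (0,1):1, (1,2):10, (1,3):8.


Dijkstra from 0:
Distances: {0: 0, 1: 1, 2: 11, 3: 9}
Shortest distance to 3 = 9, path = [0, 1, 3]


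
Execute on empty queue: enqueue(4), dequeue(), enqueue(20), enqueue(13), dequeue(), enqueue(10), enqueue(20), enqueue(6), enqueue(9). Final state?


enqueue(4) -> [4]
dequeue() returns 4 -> []
enqueue(20) -> [20]
enqueue(13) -> [20, 13]
dequeue() returns 20 -> [13]
enqueue(10) -> [13, 10]
enqueue(20) -> [13, 10, 20]
enqueue(6) -> [13, 10, 20, 6]
enqueue(9) -> [13, 10, 20, 6, 9]
Final queue (front to back): [13, 10, 20, 6, 9]


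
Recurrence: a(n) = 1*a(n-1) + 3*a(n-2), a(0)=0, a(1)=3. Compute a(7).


Build bottom-up:
...a(5)=57, a(6)=120, a(7)=1*120+3*57=291


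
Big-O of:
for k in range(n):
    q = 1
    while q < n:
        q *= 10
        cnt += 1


Per nesting level: O(n) * O(log n) = O(n log n)
Complexity: O(n log n)


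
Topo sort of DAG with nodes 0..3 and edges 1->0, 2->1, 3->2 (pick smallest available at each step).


Kahn's algorithm, process smallest node first
Order: [3, 2, 1, 0]


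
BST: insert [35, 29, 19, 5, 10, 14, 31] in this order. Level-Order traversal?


Root = 35; build tree by BST insertion.
Level-Order traversal: [35, 29, 19, 31, 5, 10, 14]


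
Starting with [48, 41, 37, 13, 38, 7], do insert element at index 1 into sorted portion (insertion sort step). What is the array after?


After one pass: [41, 48, 37, 13, 38, 7]


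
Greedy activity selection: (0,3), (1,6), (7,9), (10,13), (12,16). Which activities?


Greedy: pick earliest-ending, then skip overlaps.
Selected (3 activities): [(0, 3), (7, 9), (10, 13)]


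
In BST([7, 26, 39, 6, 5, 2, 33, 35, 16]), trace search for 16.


BST root = 7
Search for 16: compare at each node
Path: [7, 26, 16]


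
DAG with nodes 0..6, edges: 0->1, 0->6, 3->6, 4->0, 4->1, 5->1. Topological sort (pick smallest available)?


Kahn's algorithm, process smallest node first
Order: [2, 3, 4, 0, 5, 1, 6]


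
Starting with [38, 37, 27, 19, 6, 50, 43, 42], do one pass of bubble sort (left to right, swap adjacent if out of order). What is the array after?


After one pass: [37, 27, 19, 6, 38, 43, 42, 50]


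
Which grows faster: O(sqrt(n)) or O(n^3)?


sublinear grows slower than cubic
O(sqrt(n)) is asymptotically smaller; O(n^3) grows faster


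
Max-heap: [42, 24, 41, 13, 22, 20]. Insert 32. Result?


Append 32: [42, 24, 41, 13, 22, 20, 32]
Bubble up: no swaps needed
Result: [42, 24, 41, 13, 22, 20, 32]


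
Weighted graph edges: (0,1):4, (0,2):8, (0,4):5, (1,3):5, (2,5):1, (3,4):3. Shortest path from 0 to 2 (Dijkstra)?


Dijkstra from 0:
Distances: {0: 0, 1: 4, 2: 8, 3: 8, 4: 5, 5: 9}
Shortest distance to 2 = 8, path = [0, 2]


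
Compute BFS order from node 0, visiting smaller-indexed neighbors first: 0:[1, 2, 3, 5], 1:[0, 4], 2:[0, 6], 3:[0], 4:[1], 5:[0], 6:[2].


BFS queue: start with [0]
Visit order: [0, 1, 2, 3, 5, 4, 6]


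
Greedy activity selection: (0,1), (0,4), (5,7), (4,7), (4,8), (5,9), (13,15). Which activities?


Greedy: pick earliest-ending, then skip overlaps.
Selected (3 activities): [(0, 1), (5, 7), (13, 15)]


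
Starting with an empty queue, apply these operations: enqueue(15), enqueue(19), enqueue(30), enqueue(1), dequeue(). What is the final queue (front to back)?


enqueue(15) -> [15]
enqueue(19) -> [15, 19]
enqueue(30) -> [15, 19, 30]
enqueue(1) -> [15, 19, 30, 1]
dequeue() returns 15 -> [19, 30, 1]
Final queue (front to back): [19, 30, 1]


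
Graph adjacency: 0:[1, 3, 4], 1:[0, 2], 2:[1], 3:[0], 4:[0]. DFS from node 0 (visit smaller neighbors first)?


DFS stack-based: start with [0]
Visit order: [0, 1, 2, 3, 4]


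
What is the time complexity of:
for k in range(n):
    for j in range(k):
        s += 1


Per nesting level: O(n) * O(n) [triangular over k] = O(n^2)
Complexity: O(n^2)


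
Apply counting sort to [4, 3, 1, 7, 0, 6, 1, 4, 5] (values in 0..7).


Count array: [1, 2, 0, 1, 2, 1, 1, 1]
Reconstruct: [0, 1, 1, 3, 4, 4, 5, 6, 7]


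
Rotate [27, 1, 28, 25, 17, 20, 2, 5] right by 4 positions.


Right rotate by 4: [17, 20, 2, 5, 27, 1, 28, 25]


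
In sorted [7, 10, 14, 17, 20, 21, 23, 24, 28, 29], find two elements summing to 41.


Two pointers: lo=0, hi=9
Found pair: (17, 24) summing to 41


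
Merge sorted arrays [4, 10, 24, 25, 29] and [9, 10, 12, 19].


Compare heads, take smaller each step.
Merged: [4, 9, 10, 10, 12, 19, 24, 25, 29]


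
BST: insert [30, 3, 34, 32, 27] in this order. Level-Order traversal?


Root = 30; build tree by BST insertion.
Level-Order traversal: [30, 3, 34, 27, 32]


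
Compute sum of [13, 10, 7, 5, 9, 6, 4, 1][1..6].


Prefix sums: [0, 13, 23, 30, 35, 44, 50, 54, 55]
Sum[1..6] = prefix[7] - prefix[1] = 54 - 13 = 41


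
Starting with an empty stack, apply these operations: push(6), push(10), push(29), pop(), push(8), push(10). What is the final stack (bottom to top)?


push(6) -> [6]
push(10) -> [6, 10]
push(29) -> [6, 10, 29]
pop() returns 29 -> [6, 10]
push(8) -> [6, 10, 8]
push(10) -> [6, 10, 8, 10]
Final stack (bottom to top): [6, 10, 8, 10]


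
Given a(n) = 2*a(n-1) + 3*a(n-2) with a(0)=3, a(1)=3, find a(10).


Build bottom-up:
...a(8)=9843, a(9)=29523, a(10)=2*29523+3*9843=88575


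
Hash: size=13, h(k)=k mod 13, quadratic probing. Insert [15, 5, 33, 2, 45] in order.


Insertions: 15->slot 2; 5->slot 5; 33->slot 7; 2->slot 3; 45->slot 6
Table: [None, None, 15, 2, None, 5, 45, 33, None, None, None, None, None]


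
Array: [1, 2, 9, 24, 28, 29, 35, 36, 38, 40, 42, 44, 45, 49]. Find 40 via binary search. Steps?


Search for 40:
[0,13] mid=6 arr[6]=35
[7,13] mid=10 arr[10]=42
[7,9] mid=8 arr[8]=38
[9,9] mid=9 arr[9]=40
Total: 4 comparisons


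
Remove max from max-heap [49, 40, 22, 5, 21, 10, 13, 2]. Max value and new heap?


Max = 49
Replace root with last, heapify down
Resulting heap: [40, 21, 22, 5, 2, 10, 13]


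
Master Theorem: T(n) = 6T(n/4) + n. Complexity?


a=6, b=4, c=1. log_4(6)=1.292 > c=1. Case 1: O(n^log_b(a)) = O(n^1.292)
Complexity: O(n^1.292)


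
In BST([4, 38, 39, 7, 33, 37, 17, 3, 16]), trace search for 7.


BST root = 4
Search for 7: compare at each node
Path: [4, 38, 7]


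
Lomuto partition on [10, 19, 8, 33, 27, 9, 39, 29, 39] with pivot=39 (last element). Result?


Elements <= 39 go left of pivot.
Result: [10, 19, 8, 33, 27, 9, 39, 29, 39], pivot at index 8
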